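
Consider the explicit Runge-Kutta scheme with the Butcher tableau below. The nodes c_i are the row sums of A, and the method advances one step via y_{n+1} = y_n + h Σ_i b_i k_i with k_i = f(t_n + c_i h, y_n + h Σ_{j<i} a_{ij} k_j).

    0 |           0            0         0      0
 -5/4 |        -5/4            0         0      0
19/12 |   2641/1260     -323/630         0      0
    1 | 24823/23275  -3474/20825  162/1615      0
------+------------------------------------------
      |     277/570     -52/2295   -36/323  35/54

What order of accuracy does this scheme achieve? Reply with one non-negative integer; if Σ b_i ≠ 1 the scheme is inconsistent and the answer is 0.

b = (277/570, -52/2295, -36/323, 35/54)
c = (0, -5/4, 19/12, 1)
Ac = (0, 0, 323/504, 18/49)
Σ b_i: 277/570·1 + (-52/2295)·1 + (-36/323)·1 + 35/54·1 = 1 ✓
b·c: (-52/2295)·(-5/4) + (-36/323)·19/12 + 35/54·1 = 1/2 ✓
b·c²: (-52/2295)·25/16 + (-36/323)·361/144 + 35/54·1 = 1/3 ✓
b·Ac: (-36/323)·323/504 + 35/54·18/49 = 1/6 ✓
b·c³: (-52/2295)·(-125/64) + (-36/323)·6859/1728 + 35/54·1 = 1/4 ✓
b·(c∘Ac): (-36/323)·6137/6048 + 35/54·18/49 = 1/8 ✓
b·Ac²: (-36/323)·(-1615/2016) + 35/54·(-9/980) = 1/12 ✓
b·A²c: 35/54·9/140 = 1/24 ✓; 4 stages ⇒ order 4.

4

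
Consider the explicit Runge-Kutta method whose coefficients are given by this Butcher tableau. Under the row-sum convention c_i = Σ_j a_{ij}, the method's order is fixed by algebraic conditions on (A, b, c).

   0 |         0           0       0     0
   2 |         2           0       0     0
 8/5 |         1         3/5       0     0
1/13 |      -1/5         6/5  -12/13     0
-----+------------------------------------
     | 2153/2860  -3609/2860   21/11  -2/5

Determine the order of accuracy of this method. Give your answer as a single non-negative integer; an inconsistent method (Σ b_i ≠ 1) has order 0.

b = (2153/2860, -3609/2860, 21/11, -2/5)
c = (0, 2, 8/5, 1/13)
Ac = (0, 0, 6/5, 12/13)
Σ b_i: 2153/2860·1 + (-3609/2860)·1 + 21/11·1 + (-2/5)·1 = 1 ✓
b·c: (-3609/2860)·2 + 21/11·8/5 + (-2/5)·1/13 = 1/2 ✓
b·c²: (-3609/2860)·4 + 21/11·64/25 + (-2/5)·1/169 = -7559/46475 ≠ 1/3 ⇒ order 2.
b·Ac: 21/11·6/5 + (-2/5)·12/13 = 1374/715 ≠ 1/6

2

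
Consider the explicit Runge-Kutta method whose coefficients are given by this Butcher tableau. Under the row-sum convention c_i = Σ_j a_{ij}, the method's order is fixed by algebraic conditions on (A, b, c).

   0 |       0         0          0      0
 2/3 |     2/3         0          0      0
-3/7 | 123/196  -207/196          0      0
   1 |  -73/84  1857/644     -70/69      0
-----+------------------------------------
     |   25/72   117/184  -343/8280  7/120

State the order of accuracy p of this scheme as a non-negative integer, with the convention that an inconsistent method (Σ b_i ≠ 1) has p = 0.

b = (25/72, 117/184, -343/8280, 7/120)
c = (0, 2/3, -3/7, 1)
Ac = (0, 0, -69/98, 33/14)
Σ b_i: 25/72·1 + 117/184·1 + (-343/8280)·1 + 7/120·1 = 1 ✓
b·c: 117/184·2/3 + (-343/8280)·(-3/7) + 7/120·1 = 1/2 ✓
b·c²: 117/184·4/9 + (-343/8280)·9/49 + 7/120·1 = 1/3 ✓
b·Ac: (-343/8280)·(-69/98) + 7/120·33/14 = 1/6 ✓
b·c³: 117/184·8/27 + (-343/8280)·(-27/343) + 7/120·1 = 1/4 ✓
b·(c∘Ac): (-343/8280)·207/686 + 7/120·33/14 = 1/8 ✓
b·Ac²: (-343/8280)·(-23/49) + 7/120·23/21 = 1/12 ✓
b·A²c: 7/120·5/7 = 1/24 ✓; 4 stages ⇒ order 4.

4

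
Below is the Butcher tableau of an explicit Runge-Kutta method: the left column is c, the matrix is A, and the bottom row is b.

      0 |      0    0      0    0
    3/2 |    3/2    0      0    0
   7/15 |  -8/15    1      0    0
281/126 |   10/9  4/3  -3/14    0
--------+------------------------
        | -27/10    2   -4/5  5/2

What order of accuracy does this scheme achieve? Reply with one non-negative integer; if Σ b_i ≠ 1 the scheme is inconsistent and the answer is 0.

b = (-27/10, 2, -4/5, 5/2)
c = (0, 3/2, 7/15, 281/126)
Ac = (0, 0, 3/2, 19/10)
Σ b_i: (-27/10)·1 + 2·1 + (-4/5)·1 + 5/2·1 = 1 ✓
b·c: 2·3/2 + (-4/5)·7/15 + 5/2·281/126 = 51673/6300 ≠ 1/2 ⇒ order 1.

1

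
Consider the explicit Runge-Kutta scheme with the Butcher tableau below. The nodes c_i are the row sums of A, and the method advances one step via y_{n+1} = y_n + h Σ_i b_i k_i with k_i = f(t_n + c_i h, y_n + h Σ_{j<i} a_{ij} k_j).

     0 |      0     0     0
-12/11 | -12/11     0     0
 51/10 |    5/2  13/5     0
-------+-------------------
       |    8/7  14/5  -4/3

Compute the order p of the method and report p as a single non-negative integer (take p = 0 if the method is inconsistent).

b = (8/7, 14/5, -4/3)
c = (0, -12/11, 51/10)
Ac = (0, 0, -156/55)
Σ b_i: 8/7·1 + 14/5·1 + (-4/3)·1 = 274/105 ≠ 1 ⇒ order 0.

0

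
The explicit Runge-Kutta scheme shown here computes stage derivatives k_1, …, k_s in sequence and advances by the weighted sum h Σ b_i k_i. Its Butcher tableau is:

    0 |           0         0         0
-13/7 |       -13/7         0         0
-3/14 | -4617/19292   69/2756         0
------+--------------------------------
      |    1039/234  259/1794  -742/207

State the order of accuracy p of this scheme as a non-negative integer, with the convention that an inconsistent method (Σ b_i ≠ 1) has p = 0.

b = (1039/234, 259/1794, -742/207)
c = (0, -13/7, -3/14)
Ac = (0, 0, -69/1484)
Σ b_i: 1039/234·1 + 259/1794·1 + (-742/207)·1 = 1 ✓
b·c: 259/1794·(-13/7) + (-742/207)·(-3/14) = 1/2 ✓
b·c²: 259/1794·169/49 + (-742/207)·9/196 = 1/3 ✓
b·Ac: (-742/207)·(-69/1484) = 1/6 ✓; 3 stages ⇒ order 3.

3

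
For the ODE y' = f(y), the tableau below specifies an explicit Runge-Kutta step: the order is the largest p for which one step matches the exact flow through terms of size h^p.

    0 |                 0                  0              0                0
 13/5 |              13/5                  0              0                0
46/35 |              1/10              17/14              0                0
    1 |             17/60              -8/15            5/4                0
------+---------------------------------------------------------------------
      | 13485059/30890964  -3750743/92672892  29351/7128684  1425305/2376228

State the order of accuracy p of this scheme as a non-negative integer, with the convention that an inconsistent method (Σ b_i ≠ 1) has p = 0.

3

b = (13485059/30890964, -3750743/92672892, 29351/7128684, 1425305/2376228)
c = (0, 13/5, 46/35, 1)
Ac = (0, 0, 221/70, 269/1050)
Σ b_i: 13485059/30890964·1 + (-3750743/92672892)·1 + 29351/7128684·1 + 1425305/2376228·1 = 1 ✓
b·c: (-3750743/92672892)·13/5 + 29351/7128684·46/35 + 1425305/2376228·1 = 1/2 ✓
b·c²: (-3750743/92672892)·169/25 + 29351/7128684·2116/1225 + 1425305/2376228·1 = 1/3 ✓
b·Ac: 29351/7128684·221/70 + 1425305/2376228·269/1050 = 1/6 ✓
b·c³: (-3750743/92672892)·2197/125 + 29351/7128684·97336/42875 + 1425305/2376228·1 = -3541106/34653325 ≠ 1/4 ⇒ order 3.
b·(c∘Ac): 29351/7128684·5083/1225 + 1425305/2376228·269/1050 = 60861869/356434200 ≠ 1/8
b·Ac²: 29351/7128684·2873/350 + 1425305/2376228·(-26573/18375) = -138662609/166335960 ≠ 1/12
b·A²c: 1425305/2376228·221/56 = 44998915/19009824 ≠ 1/24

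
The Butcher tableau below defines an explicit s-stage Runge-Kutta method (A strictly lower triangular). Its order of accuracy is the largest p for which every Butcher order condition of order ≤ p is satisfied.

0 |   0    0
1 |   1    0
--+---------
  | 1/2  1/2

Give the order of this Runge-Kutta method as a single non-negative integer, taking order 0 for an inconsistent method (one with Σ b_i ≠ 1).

2

b = (1/2, 1/2)
c = (0, 1)
Σ b_i: 1/2·1 + 1/2·1 = 1 ✓
b·c: 1/2·1 = 1/2 ✓; 2 stages ⇒ order 2.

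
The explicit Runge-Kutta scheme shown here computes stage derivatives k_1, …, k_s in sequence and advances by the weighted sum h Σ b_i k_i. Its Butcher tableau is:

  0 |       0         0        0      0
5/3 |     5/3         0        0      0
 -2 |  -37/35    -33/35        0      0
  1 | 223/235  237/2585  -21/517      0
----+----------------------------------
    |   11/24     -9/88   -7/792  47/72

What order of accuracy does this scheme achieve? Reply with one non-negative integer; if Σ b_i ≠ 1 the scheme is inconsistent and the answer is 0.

b = (11/24, -9/88, -7/792, 47/72)
c = (0, 5/3, -2, 1)
Ac = (0, 0, -11/7, 11/47)
Σ b_i: 11/24·1 + (-9/88)·1 + (-7/792)·1 + 47/72·1 = 1 ✓
b·c: (-9/88)·5/3 + (-7/792)·(-2) + 47/72·1 = 1/2 ✓
b·c²: (-9/88)·25/9 + (-7/792)·4 + 47/72·1 = 1/3 ✓
b·Ac: (-7/792)·(-11/7) + 47/72·11/47 = 1/6 ✓
b·c³: (-9/88)·125/27 + (-7/792)·(-8) + 47/72·1 = 1/4 ✓
b·(c∘Ac): (-7/792)·22/7 + 47/72·11/47 = 1/8 ✓
b·Ac²: (-7/792)·(-55/21) + 47/72·13/141 = 1/12 ✓
b·A²c: 47/72·3/47 = 1/24 ✓; 4 stages ⇒ order 4.

4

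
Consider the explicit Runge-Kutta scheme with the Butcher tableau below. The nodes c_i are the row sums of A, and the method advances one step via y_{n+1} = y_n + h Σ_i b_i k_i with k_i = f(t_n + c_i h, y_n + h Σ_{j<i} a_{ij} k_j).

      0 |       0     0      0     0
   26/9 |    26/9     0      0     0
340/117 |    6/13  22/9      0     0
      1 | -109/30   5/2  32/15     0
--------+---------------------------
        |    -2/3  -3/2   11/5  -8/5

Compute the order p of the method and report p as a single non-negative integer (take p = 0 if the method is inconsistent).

0

b = (-2/3, -3/2, 11/5, -8/5)
c = (0, 26/9, 340/117, 1)
Ac = (0, 0, 572/81, 4711/351)
Σ b_i: (-2/3)·1 + (-3/2)·1 + 11/5·1 + (-8/5)·1 = -47/30 ≠ 1 ⇒ order 0.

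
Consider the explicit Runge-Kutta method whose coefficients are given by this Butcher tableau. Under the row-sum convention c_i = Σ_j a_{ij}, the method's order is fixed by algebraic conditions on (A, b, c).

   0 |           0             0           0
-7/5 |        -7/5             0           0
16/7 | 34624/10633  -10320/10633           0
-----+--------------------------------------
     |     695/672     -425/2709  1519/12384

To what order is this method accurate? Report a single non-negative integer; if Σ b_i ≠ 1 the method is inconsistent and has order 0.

b = (695/672, -425/2709, 1519/12384)
c = (0, -7/5, 16/7)
Ac = (0, 0, 2064/1519)
Σ b_i: 695/672·1 + (-425/2709)·1 + 1519/12384·1 = 1 ✓
b·c: (-425/2709)·(-7/5) + 1519/12384·16/7 = 1/2 ✓
b·c²: (-425/2709)·49/25 + 1519/12384·256/49 = 1/3 ✓
b·Ac: 1519/12384·2064/1519 = 1/6 ✓; 3 stages ⇒ order 3.

3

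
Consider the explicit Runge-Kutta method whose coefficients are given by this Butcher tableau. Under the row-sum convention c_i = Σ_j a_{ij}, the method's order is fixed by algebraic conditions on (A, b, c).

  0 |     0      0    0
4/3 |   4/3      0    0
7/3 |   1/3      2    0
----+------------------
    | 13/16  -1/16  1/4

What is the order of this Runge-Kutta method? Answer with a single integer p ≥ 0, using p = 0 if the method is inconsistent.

b = (13/16, -1/16, 1/4)
c = (0, 4/3, 7/3)
Ac = (0, 0, 8/3)
Σ b_i: 13/16·1 + (-1/16)·1 + 1/4·1 = 1 ✓
b·c: (-1/16)·4/3 + 1/4·7/3 = 1/2 ✓
b·c²: (-1/16)·16/9 + 1/4·49/9 = 5/4 ≠ 1/3 ⇒ order 2.
b·Ac: 1/4·8/3 = 2/3 ≠ 1/6

2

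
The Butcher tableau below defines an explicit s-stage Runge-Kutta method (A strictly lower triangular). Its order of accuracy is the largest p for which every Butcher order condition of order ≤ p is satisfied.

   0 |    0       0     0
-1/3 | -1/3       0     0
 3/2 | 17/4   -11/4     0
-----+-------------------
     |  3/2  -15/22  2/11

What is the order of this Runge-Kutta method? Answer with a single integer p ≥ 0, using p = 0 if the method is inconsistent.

3

b = (3/2, -15/22, 2/11)
c = (0, -1/3, 3/2)
Ac = (0, 0, 11/12)
Σ b_i: 3/2·1 + (-15/22)·1 + 2/11·1 = 1 ✓
b·c: (-15/22)·(-1/3) + 2/11·3/2 = 1/2 ✓
b·c²: (-15/22)·1/9 + 2/11·9/4 = 1/3 ✓
b·Ac: 2/11·11/12 = 1/6 ✓; 3 stages ⇒ order 3.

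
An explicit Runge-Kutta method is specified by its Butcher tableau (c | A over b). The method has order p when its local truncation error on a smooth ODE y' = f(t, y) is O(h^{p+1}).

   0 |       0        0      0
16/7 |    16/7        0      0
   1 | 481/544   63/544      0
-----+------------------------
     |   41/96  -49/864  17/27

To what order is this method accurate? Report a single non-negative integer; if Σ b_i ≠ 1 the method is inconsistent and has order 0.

3

b = (41/96, -49/864, 17/27)
c = (0, 16/7, 1)
Ac = (0, 0, 9/34)
Σ b_i: 41/96·1 + (-49/864)·1 + 17/27·1 = 1 ✓
b·c: (-49/864)·16/7 + 17/27·1 = 1/2 ✓
b·c²: (-49/864)·256/49 + 17/27·1 = 1/3 ✓
b·Ac: 17/27·9/34 = 1/6 ✓; 3 stages ⇒ order 3.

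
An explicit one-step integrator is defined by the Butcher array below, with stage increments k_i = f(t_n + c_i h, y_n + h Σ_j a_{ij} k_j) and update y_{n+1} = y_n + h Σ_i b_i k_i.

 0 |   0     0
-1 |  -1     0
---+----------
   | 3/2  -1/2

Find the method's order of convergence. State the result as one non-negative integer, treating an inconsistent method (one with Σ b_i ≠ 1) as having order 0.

b = (3/2, -1/2)
c = (0, -1)
Σ b_i: 3/2·1 + (-1/2)·1 = 1 ✓
b·c: (-1/2)·(-1) = 1/2 ✓; 2 stages ⇒ order 2.

2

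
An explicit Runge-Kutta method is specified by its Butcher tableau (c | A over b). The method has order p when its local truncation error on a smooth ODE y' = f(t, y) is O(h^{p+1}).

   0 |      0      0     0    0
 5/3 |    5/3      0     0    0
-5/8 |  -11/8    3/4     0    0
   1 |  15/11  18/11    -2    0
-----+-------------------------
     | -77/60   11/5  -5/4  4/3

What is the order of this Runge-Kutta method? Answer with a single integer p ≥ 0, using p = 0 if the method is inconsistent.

b = (-77/60, 11/5, -5/4, 4/3)
c = (0, 5/3, -5/8, 1)
Ac = (0, 0, 5/4, 175/44)
Σ b_i: (-77/60)·1 + 11/5·1 + (-5/4)·1 + 4/3·1 = 1 ✓
b·c: 11/5·5/3 + (-5/4)·(-5/8) + 4/3·1 = 185/32 ≠ 1/2 ⇒ order 1.

1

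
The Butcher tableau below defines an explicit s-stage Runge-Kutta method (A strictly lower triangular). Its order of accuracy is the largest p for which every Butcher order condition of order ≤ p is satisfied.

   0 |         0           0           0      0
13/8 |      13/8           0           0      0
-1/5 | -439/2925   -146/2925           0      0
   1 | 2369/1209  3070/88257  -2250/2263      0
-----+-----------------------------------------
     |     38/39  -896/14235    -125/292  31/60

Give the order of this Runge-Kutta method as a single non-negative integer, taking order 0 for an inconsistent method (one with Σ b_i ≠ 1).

4

b = (38/39, -896/14235, -125/292, 31/60)
c = (0, 13/8, -1/5, 1)
Ac = (0, 0, -73/900, 95/372)
Σ b_i: 38/39·1 + (-896/14235)·1 + (-125/292)·1 + 31/60·1 = 1 ✓
b·c: (-896/14235)·13/8 + (-125/292)·(-1/5) + 31/60·1 = 1/2 ✓
b·c²: (-896/14235)·169/64 + (-125/292)·1/25 + 31/60·1 = 1/3 ✓
b·Ac: (-125/292)·(-73/900) + 31/60·95/372 = 1/6 ✓
b·c³: (-896/14235)·2197/512 + (-125/292)·(-1/125) + 31/60·1 = 1/4 ✓
b·(c∘Ac): (-125/292)·73/4500 + 31/60·95/372 = 1/8 ✓
b·Ac²: (-125/292)·(-949/7200) + 31/60·5/96 = 1/12 ✓
b·A²c: 31/60·5/62 = 1/24 ✓; 4 stages ⇒ order 4.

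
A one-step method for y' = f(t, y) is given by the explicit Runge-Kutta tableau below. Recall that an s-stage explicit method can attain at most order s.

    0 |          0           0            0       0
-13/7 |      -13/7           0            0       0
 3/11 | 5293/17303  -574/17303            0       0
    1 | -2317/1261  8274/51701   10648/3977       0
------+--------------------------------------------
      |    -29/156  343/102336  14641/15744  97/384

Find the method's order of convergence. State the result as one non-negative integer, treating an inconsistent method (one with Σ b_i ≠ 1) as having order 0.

b = (-29/156, 343/102336, 14641/15744, 97/384)
c = (0, -13/7, 3/11, 1)
Ac = (0, 0, 82/1331, 42/97)
Σ b_i: (-29/156)·1 + 343/102336·1 + 14641/15744·1 + 97/384·1 = 1 ✓
b·c: 343/102336·(-13/7) + 14641/15744·3/11 + 97/384·1 = 1/2 ✓
b·c²: 343/102336·169/49 + 14641/15744·9/121 + 97/384·1 = 1/3 ✓
b·Ac: 14641/15744·82/1331 + 97/384·42/97 = 1/6 ✓
b·c³: 343/102336·(-2197/343) + 14641/15744·27/1331 + 97/384·1 = 1/4 ✓
b·(c∘Ac): 14641/15744·246/14641 + 97/384·42/97 = 1/8 ✓
b·Ac²: 14641/15744·(-1066/9317) + 97/384·510/679 = 1/12 ✓
b·A²c: 97/384·16/97 = 1/24 ✓; 4 stages ⇒ order 4.

4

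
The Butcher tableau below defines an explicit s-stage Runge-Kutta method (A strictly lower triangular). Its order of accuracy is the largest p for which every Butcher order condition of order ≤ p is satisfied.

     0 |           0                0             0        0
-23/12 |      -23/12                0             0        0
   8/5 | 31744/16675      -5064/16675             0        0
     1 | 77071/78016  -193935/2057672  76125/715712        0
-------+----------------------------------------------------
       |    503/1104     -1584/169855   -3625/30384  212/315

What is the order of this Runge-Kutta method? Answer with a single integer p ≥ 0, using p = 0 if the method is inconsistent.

b = (503/1104, -1584/169855, -3625/30384, 212/315)
c = (0, -23/12, 8/5, 1)
Ac = (0, 0, 422/725, 595/1696)
Σ b_i: 503/1104·1 + (-1584/169855)·1 + (-3625/30384)·1 + 212/315·1 = 1 ✓
b·c: (-1584/169855)·(-23/12) + (-3625/30384)·8/5 + 212/315·1 = 1/2 ✓
b·c²: (-1584/169855)·529/144 + (-3625/30384)·64/25 + 212/315·1 = 1/3 ✓
b·Ac: (-3625/30384)·422/725 + 212/315·595/1696 = 1/6 ✓
b·c³: (-1584/169855)·(-12167/1728) + (-3625/30384)·512/125 + 212/315·1 = 1/4 ✓
b·(c∘Ac): (-3625/30384)·3376/3625 + 212/315·595/1696 = 1/8 ✓
b·Ac²: (-3625/30384)·(-4853/4350) + 212/315·(-1505/20352) = 1/12 ✓
b·A²c: 212/315·105/1696 = 1/24 ✓; 4 stages ⇒ order 4.

4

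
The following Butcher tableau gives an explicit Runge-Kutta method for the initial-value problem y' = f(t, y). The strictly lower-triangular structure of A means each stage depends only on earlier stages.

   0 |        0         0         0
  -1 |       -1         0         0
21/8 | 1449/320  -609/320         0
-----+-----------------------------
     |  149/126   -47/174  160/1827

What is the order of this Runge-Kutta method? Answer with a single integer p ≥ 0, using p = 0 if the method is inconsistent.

b = (149/126, -47/174, 160/1827)
c = (0, -1, 21/8)
Ac = (0, 0, 609/320)
Σ b_i: 149/126·1 + (-47/174)·1 + 160/1827·1 = 1 ✓
b·c: (-47/174)·(-1) + 160/1827·21/8 = 1/2 ✓
b·c²: (-47/174)·1 + 160/1827·441/64 = 1/3 ✓
b·Ac: 160/1827·609/320 = 1/6 ✓; 3 stages ⇒ order 3.

3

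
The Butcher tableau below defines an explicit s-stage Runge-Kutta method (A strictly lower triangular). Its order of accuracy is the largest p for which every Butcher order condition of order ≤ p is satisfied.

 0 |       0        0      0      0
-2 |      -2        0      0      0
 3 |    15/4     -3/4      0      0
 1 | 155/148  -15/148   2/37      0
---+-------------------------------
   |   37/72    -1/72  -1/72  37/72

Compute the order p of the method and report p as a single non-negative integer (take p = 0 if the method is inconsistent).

4

b = (37/72, -1/72, -1/72, 37/72)
c = (0, -2, 3, 1)
Ac = (0, 0, 3/2, 27/74)
Σ b_i: 37/72·1 + (-1/72)·1 + (-1/72)·1 + 37/72·1 = 1 ✓
b·c: (-1/72)·(-2) + (-1/72)·3 + 37/72·1 = 1/2 ✓
b·c²: (-1/72)·4 + (-1/72)·9 + 37/72·1 = 1/3 ✓
b·Ac: (-1/72)·3/2 + 37/72·27/74 = 1/6 ✓
b·c³: (-1/72)·(-8) + (-1/72)·27 + 37/72·1 = 1/4 ✓
b·(c∘Ac): (-1/72)·9/2 + 37/72·27/74 = 1/8 ✓
b·Ac²: (-1/72)·(-3) + 37/72·3/37 = 1/12 ✓
b·A²c: 37/72·3/37 = 1/24 ✓; 4 stages ⇒ order 4.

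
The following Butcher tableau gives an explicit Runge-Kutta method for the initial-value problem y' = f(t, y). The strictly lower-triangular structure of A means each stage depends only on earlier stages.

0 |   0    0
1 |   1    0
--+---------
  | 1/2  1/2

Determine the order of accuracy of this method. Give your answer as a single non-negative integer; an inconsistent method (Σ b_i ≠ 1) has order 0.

2

b = (1/2, 1/2)
c = (0, 1)
Σ b_i: 1/2·1 + 1/2·1 = 1 ✓
b·c: 1/2·1 = 1/2 ✓; 2 stages ⇒ order 2.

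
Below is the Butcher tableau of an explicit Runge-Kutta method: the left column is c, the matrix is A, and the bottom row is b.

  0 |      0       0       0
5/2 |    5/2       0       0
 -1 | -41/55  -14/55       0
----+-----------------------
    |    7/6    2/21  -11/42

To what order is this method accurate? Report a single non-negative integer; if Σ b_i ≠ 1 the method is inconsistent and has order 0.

3

b = (7/6, 2/21, -11/42)
c = (0, 5/2, -1)
Ac = (0, 0, -7/11)
Σ b_i: 7/6·1 + 2/21·1 + (-11/42)·1 = 1 ✓
b·c: 2/21·5/2 + (-11/42)·(-1) = 1/2 ✓
b·c²: 2/21·25/4 + (-11/42)·1 = 1/3 ✓
b·Ac: (-11/42)·(-7/11) = 1/6 ✓; 3 stages ⇒ order 3.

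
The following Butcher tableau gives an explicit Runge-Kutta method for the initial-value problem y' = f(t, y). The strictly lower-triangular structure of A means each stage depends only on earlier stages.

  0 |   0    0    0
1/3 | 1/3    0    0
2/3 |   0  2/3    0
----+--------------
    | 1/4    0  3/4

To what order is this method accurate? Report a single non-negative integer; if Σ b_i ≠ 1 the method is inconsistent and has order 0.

3

b = (1/4, 0, 3/4)
c = (0, 1/3, 2/3)
Ac = (0, 0, 2/9)
Σ b_i: 1/4·1 + 3/4·1 = 1 ✓
b·c: 3/4·2/3 = 1/2 ✓
b·c²: 3/4·4/9 = 1/3 ✓
b·Ac: 3/4·2/9 = 1/6 ✓; 3 stages ⇒ order 3.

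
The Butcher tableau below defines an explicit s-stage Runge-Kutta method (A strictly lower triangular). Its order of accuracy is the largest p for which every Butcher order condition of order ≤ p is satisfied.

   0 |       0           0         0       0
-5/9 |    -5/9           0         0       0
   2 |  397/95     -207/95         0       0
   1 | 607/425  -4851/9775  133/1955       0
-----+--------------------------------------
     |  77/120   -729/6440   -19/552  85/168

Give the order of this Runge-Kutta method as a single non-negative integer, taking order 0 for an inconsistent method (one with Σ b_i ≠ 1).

4

b = (77/120, -729/6440, -19/552, 85/168)
c = (0, -5/9, 2, 1)
Ac = (0, 0, 23/19, 7/17)
Σ b_i: 77/120·1 + (-729/6440)·1 + (-19/552)·1 + 85/168·1 = 1 ✓
b·c: (-729/6440)·(-5/9) + (-19/552)·2 + 85/168·1 = 1/2 ✓
b·c²: (-729/6440)·25/81 + (-19/552)·4 + 85/168·1 = 1/3 ✓
b·Ac: (-19/552)·23/19 + 85/168·7/17 = 1/6 ✓
b·c³: (-729/6440)·(-125/729) + (-19/552)·8 + 85/168·1 = 1/4 ✓
b·(c∘Ac): (-19/552)·46/19 + 85/168·7/17 = 1/8 ✓
b·Ac²: (-19/552)·(-115/171) + 85/168·91/765 = 1/12 ✓
b·A²c: 85/168·7/85 = 1/24 ✓; 4 stages ⇒ order 4.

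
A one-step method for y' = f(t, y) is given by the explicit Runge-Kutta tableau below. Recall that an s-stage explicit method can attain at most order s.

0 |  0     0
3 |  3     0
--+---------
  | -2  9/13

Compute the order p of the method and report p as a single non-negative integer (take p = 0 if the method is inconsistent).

b = (-2, 9/13)
c = (0, 3)
Σ b_i: (-2)·1 + 9/13·1 = -17/13 ≠ 1 ⇒ order 0.

0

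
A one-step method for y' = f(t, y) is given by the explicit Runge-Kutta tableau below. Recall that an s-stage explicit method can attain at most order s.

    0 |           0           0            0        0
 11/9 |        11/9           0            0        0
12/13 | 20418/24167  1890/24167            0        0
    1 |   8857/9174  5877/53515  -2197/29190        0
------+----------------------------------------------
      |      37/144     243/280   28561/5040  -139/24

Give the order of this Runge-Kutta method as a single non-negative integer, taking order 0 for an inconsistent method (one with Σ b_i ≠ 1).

b = (37/144, 243/280, 28561/5040, -139/24)
c = (0, 11/9, 12/13, 1)
Ac = (0, 0, 210/2197, 9/139)
Σ b_i: 37/144·1 + 243/280·1 + 28561/5040·1 + (-139/24)·1 = 1 ✓
b·c: 243/280·11/9 + 28561/5040·12/13 + (-139/24)·1 = 1/2 ✓
b·c²: 243/280·121/81 + 28561/5040·144/169 + (-139/24)·1 = 1/3 ✓
b·Ac: 28561/5040·210/2197 + (-139/24)·9/139 = 1/6 ✓
b·c³: 243/280·1331/729 + 28561/5040·1728/2197 + (-139/24)·1 = 1/4 ✓
b·(c∘Ac): 28561/5040·2520/28561 + (-139/24)·9/139 = 1/8 ✓
b·Ac²: 28561/5040·770/6591 + (-139/24)·125/1251 = 1/12 ✓
b·A²c: (-139/24)·(-1/139) = 1/24 ✓; 4 stages ⇒ order 4.

4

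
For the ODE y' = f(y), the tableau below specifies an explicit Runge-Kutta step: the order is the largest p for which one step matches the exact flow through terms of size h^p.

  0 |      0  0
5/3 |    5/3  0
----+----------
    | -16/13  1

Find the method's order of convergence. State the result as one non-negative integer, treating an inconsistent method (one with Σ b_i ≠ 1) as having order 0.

b = (-16/13, 1)
c = (0, 5/3)
Σ b_i: (-16/13)·1 + 1·1 = -3/13 ≠ 1 ⇒ order 0.

0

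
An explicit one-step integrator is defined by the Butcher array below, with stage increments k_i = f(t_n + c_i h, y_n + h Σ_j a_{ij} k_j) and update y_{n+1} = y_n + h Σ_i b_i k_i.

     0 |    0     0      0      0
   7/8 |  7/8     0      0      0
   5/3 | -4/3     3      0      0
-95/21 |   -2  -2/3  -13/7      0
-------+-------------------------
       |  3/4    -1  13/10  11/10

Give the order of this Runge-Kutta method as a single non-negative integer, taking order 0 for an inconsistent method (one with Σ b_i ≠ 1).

b = (3/4, -1, 13/10, 11/10)
c = (0, 7/8, 5/3, -95/21)
Ac = (0, 0, 21/8, -103/28)
Σ b_i: 3/4·1 + (-1)·1 + 13/10·1 + 11/10·1 = 43/20 ≠ 1 ⇒ order 0.

0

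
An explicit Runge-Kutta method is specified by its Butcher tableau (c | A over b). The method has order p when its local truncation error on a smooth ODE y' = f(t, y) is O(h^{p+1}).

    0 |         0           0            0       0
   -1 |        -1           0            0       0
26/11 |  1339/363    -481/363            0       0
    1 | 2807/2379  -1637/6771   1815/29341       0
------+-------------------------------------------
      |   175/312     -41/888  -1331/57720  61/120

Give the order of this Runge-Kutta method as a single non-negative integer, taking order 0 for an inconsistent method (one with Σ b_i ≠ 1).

4

b = (175/312, -41/888, -1331/57720, 61/120)
c = (0, -1, 26/11, 1)
Ac = (0, 0, 481/363, 71/183)
Σ b_i: 175/312·1 + (-41/888)·1 + (-1331/57720)·1 + 61/120·1 = 1 ✓
b·c: (-41/888)·(-1) + (-1331/57720)·26/11 + 61/120·1 = 1/2 ✓
b·c²: (-41/888)·1 + (-1331/57720)·676/121 + 61/120·1 = 1/3 ✓
b·Ac: (-1331/57720)·481/363 + 61/120·71/183 = 1/6 ✓
b·c³: (-41/888)·(-1) + (-1331/57720)·17576/1331 + 61/120·1 = 1/4 ✓
b·(c∘Ac): (-1331/57720)·12506/3993 + 61/120·71/183 = 1/8 ✓
b·Ac²: (-1331/57720)·(-481/363) + 61/120·19/183 = 1/12 ✓
b·A²c: 61/120·5/61 = 1/24 ✓; 4 stages ⇒ order 4.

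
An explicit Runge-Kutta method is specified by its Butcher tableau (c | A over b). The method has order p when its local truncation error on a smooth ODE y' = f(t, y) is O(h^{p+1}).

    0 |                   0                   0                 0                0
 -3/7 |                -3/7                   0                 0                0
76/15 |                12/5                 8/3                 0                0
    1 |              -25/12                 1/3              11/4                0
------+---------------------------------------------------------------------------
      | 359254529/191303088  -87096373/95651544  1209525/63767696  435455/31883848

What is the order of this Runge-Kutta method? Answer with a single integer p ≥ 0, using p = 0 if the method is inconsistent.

3

b = (359254529/191303088, -87096373/95651544, 1209525/63767696, 435455/31883848)
c = (0, -3/7, 76/15, 1)
Ac = (0, 0, -8/7, 1448/105)
Σ b_i: 359254529/191303088·1 + (-87096373/95651544)·1 + 1209525/63767696·1 + 435455/31883848·1 = 1 ✓
b·c: (-87096373/95651544)·(-3/7) + 1209525/63767696·76/15 + 435455/31883848·1 = 1/2 ✓
b·c²: (-87096373/95651544)·9/49 + 1209525/63767696·5776/225 + 435455/31883848·1 = 1/3 ✓
b·Ac: 1209525/63767696·(-8/7) + 435455/31883848·1448/105 = 1/6 ✓
b·c³: (-87096373/95651544)·(-27/343) + 1209525/63767696·438976/3375 + 435455/31883848·1 = 12817413671/5021706060 ≠ 1/4 ⇒ order 3.
b·(c∘Ac): 1209525/63767696·(-608/105) + 435455/31883848·1448/105 = 6571081/83695101 ≠ 1/8
b·Ac²: 1209525/63767696·24/49 + 435455/31883848·778991/11025 = 9785178383/10043412120 ≠ 1/12
b·A²c: 435455/31883848·(-22/7) = -4790005/111593468 ≠ 1/24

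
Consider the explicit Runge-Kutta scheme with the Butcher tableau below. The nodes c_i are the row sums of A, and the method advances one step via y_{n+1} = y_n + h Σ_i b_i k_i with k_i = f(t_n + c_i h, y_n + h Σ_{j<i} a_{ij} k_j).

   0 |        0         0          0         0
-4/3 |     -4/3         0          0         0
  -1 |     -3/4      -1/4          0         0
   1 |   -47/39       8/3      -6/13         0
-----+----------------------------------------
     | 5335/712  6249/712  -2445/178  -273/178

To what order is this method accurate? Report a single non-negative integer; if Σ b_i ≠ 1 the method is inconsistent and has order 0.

3

b = (5335/712, 6249/712, -2445/178, -273/178)
c = (0, -4/3, -1, 1)
Ac = (0, 0, 1/3, -362/117)
Σ b_i: 5335/712·1 + 6249/712·1 + (-2445/178)·1 + (-273/178)·1 = 1 ✓
b·c: 6249/712·(-4/3) + (-2445/178)·(-1) + (-273/178)·1 = 1/2 ✓
b·c²: 6249/712·16/9 + (-2445/178)·1 + (-273/178)·1 = 1/3 ✓
b·Ac: (-2445/178)·1/3 + (-273/178)·(-362/117) = 1/6 ✓
b·c³: 6249/712·(-64/27) + (-2445/178)·(-1) + (-273/178)·1 = -6890/801 ≠ 1/4 ⇒ order 3.
b·(c∘Ac): (-2445/178)·(-1/3) + (-273/178)·(-362/117) = 4979/534 ≠ 1/8
b·Ac²: (-2445/178)·(-4/9) + (-273/178)·1502/351 = -367/801 ≠ 1/12
b·A²c: (-273/178)·(-2/13) = 21/89 ≠ 1/24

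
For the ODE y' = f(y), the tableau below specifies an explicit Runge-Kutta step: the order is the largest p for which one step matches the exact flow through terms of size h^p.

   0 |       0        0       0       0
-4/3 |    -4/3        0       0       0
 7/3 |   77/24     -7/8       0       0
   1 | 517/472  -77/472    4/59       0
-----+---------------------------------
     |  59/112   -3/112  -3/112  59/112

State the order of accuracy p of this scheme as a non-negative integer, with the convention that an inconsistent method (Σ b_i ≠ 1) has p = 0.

b = (59/112, -3/112, -3/112, 59/112)
c = (0, -4/3, 7/3, 1)
Ac = (0, 0, 7/6, 133/354)
Σ b_i: 59/112·1 + (-3/112)·1 + (-3/112)·1 + 59/112·1 = 1 ✓
b·c: (-3/112)·(-4/3) + (-3/112)·7/3 + 59/112·1 = 1/2 ✓
b·c²: (-3/112)·16/9 + (-3/112)·49/9 + 59/112·1 = 1/3 ✓
b·Ac: (-3/112)·7/6 + 59/112·133/354 = 1/6 ✓
b·c³: (-3/112)·(-64/27) + (-3/112)·343/27 + 59/112·1 = 1/4 ✓
b·(c∘Ac): (-3/112)·49/18 + 59/112·133/354 = 1/8 ✓
b·Ac²: (-3/112)·(-14/9) + 59/112·14/177 = 1/12 ✓
b·A²c: 59/112·14/177 = 1/24 ✓; 4 stages ⇒ order 4.

4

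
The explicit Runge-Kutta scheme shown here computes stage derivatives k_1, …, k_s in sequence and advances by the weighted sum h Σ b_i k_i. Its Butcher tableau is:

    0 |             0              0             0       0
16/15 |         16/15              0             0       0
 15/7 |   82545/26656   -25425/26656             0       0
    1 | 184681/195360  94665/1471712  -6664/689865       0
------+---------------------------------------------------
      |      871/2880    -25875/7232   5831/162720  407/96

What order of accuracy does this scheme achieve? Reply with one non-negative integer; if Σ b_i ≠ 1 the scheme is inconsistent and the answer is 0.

4

b = (871/2880, -25875/7232, 5831/162720, 407/96)
c = (0, 16/15, 15/7, 1)
Ac = (0, 0, -1695/1666, 39/814)
Σ b_i: 871/2880·1 + (-25875/7232)·1 + 5831/162720·1 + 407/96·1 = 1 ✓
b·c: (-25875/7232)·16/15 + 5831/162720·15/7 + 407/96·1 = 1/2 ✓
b·c²: (-25875/7232)·256/225 + 5831/162720·225/49 + 407/96·1 = 1/3 ✓
b·Ac: 5831/162720·(-1695/1666) + 407/96·39/814 = 1/6 ✓
b·c³: (-25875/7232)·4096/3375 + 5831/162720·3375/343 + 407/96·1 = 1/4 ✓
b·(c∘Ac): 5831/162720·(-25425/11662) + 407/96·39/814 = 1/8 ✓
b·Ac²: 5831/162720·(-904/833) + 407/96·16/555 = 1/12 ✓
b·A²c: 407/96·4/407 = 1/24 ✓; 4 stages ⇒ order 4.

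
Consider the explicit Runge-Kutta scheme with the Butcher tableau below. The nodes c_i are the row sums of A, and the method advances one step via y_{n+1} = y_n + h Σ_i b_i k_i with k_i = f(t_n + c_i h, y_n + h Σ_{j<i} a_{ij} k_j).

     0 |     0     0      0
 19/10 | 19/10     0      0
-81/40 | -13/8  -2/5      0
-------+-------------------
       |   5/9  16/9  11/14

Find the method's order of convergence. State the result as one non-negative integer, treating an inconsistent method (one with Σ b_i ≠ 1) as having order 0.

0

b = (5/9, 16/9, 11/14)
c = (0, 19/10, -81/40)
Ac = (0, 0, -19/25)
Σ b_i: 5/9·1 + 16/9·1 + 11/14·1 = 131/42 ≠ 1 ⇒ order 0.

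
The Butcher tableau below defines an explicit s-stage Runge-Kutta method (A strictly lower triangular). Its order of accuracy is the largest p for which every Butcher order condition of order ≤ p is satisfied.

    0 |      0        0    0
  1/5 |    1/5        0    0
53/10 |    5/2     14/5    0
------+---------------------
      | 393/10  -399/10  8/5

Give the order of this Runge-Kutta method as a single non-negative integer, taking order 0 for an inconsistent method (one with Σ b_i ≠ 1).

b = (393/10, -399/10, 8/5)
c = (0, 1/5, 53/10)
Ac = (0, 0, 14/25)
Σ b_i: 393/10·1 + (-399/10)·1 + 8/5·1 = 1 ✓
b·c: (-399/10)·1/5 + 8/5·53/10 = 1/2 ✓
b·c²: (-399/10)·1/25 + 8/5·2809/100 = 10837/250 ≠ 1/3 ⇒ order 2.
b·Ac: 8/5·14/25 = 112/125 ≠ 1/6

2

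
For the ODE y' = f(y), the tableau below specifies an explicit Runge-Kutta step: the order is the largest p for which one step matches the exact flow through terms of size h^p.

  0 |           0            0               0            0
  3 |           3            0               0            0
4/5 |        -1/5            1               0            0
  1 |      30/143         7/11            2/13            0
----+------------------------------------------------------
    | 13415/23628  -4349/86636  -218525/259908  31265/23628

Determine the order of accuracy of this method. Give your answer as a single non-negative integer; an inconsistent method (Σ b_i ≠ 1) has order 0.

b = (13415/23628, -4349/86636, -218525/259908, 31265/23628)
c = (0, 3, 4/5, 1)
Ac = (0, 0, 3, 1453/715)
Σ b_i: 13415/23628·1 + (-4349/86636)·1 + (-218525/259908)·1 + 31265/23628·1 = 1 ✓
b·c: (-4349/86636)·3 + (-218525/259908)·4/5 + 31265/23628·1 = 1/2 ✓
b·c²: (-4349/86636)·9 + (-218525/259908)·16/25 + 31265/23628·1 = 1/3 ✓
b·Ac: (-218525/259908)·3 + 31265/23628·1453/715 = 1/6 ✓
b·c³: (-4349/86636)·27 + (-218525/259908)·64/125 + 31265/23628·1 = -9109/19690 ≠ 1/4 ⇒ order 3.
b·(c∘Ac): (-218525/259908)·12/5 + 31265/23628·1453/715 = 174433/259908 ≠ 1/8
b·Ac²: (-218525/259908)·9 + 31265/23628·20827/3575 = 761/5370 ≠ 1/12
b·A²c: 31265/23628·6/13 = 2405/3938 ≠ 1/24

3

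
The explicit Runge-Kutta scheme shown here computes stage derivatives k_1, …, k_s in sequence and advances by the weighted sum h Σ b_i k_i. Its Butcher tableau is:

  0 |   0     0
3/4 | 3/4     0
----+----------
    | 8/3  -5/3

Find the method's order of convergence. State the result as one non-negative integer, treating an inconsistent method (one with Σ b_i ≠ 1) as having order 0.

b = (8/3, -5/3)
c = (0, 3/4)
Σ b_i: 8/3·1 + (-5/3)·1 = 1 ✓
b·c: (-5/3)·3/4 = -5/4 ≠ 1/2 ⇒ order 1.

1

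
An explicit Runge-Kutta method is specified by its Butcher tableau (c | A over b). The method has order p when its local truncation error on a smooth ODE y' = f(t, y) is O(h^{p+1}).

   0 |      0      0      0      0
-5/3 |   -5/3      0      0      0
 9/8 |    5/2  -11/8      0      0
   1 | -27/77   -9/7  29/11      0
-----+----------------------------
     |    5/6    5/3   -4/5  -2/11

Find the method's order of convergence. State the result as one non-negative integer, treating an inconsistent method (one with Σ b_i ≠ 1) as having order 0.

b = (5/6, 5/3, -4/5, -2/11)
c = (0, -5/3, 9/8, 1)
Ac = (0, 0, 55/24, 3147/616)
Σ b_i: 5/6·1 + 5/3·1 + (-4/5)·1 + (-2/11)·1 = 167/110 ≠ 1 ⇒ order 0.

0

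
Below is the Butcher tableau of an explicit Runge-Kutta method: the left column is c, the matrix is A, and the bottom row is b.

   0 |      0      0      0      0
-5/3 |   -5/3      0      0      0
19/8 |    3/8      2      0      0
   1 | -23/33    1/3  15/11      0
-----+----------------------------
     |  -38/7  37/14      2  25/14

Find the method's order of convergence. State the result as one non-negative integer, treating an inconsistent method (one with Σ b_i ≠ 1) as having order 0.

1

b = (-38/7, 37/14, 2, 25/14)
c = (0, -5/3, 19/8, 1)
Ac = (0, 0, -10/3, 2125/792)
Σ b_i: (-38/7)·1 + 37/14·1 + 2·1 + 25/14·1 = 1 ✓
b·c: 37/14·(-5/3) + 2·19/8 + 25/14·1 = 179/84 ≠ 1/2 ⇒ order 1.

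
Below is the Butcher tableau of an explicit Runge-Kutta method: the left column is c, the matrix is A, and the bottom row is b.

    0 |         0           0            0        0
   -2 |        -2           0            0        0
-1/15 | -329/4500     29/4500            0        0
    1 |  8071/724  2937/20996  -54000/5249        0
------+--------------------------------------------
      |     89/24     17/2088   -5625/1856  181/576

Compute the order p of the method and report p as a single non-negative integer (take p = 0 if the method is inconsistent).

b = (89/24, 17/2088, -5625/1856, 181/576)
c = (0, -2, -1/15, 1)
Ac = (0, 0, -29/2250, 147/362)
Σ b_i: 89/24·1 + 17/2088·1 + (-5625/1856)·1 + 181/576·1 = 1 ✓
b·c: 17/2088·(-2) + (-5625/1856)·(-1/15) + 181/576·1 = 1/2 ✓
b·c²: 17/2088·4 + (-5625/1856)·1/225 + 181/576·1 = 1/3 ✓
b·Ac: (-5625/1856)·(-29/2250) + 181/576·147/362 = 1/6 ✓
b·c³: 17/2088·(-8) + (-5625/1856)·(-1/3375) + 181/576·1 = 1/4 ✓
b·(c∘Ac): (-5625/1856)·29/33750 + 181/576·147/362 = 1/8 ✓
b·Ac²: (-5625/1856)·29/1125 + 181/576·93/181 = 1/12 ✓
b·A²c: 181/576·24/181 = 1/24 ✓; 4 stages ⇒ order 4.

4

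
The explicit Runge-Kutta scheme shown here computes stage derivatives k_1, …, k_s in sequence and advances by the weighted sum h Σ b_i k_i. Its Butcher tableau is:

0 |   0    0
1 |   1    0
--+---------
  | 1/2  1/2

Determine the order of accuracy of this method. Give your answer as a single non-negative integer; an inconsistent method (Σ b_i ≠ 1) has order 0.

2

b = (1/2, 1/2)
c = (0, 1)
Σ b_i: 1/2·1 + 1/2·1 = 1 ✓
b·c: 1/2·1 = 1/2 ✓; 2 stages ⇒ order 2.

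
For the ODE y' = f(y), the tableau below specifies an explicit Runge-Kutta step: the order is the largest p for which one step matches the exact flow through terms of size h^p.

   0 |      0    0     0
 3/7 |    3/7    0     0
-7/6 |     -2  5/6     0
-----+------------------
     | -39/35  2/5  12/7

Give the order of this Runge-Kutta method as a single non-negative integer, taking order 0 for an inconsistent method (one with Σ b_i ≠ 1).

b = (-39/35, 2/5, 12/7)
c = (0, 3/7, -7/6)
Ac = (0, 0, 5/14)
Σ b_i: (-39/35)·1 + 2/5·1 + 12/7·1 = 1 ✓
b·c: 2/5·3/7 + 12/7·(-7/6) = -64/35 ≠ 1/2 ⇒ order 1.

1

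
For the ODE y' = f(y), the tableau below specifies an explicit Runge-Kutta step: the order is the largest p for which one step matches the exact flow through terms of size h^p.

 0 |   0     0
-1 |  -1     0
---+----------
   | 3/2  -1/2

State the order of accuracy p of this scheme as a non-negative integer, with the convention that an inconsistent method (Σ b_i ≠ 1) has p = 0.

2

b = (3/2, -1/2)
c = (0, -1)
Σ b_i: 3/2·1 + (-1/2)·1 = 1 ✓
b·c: (-1/2)·(-1) = 1/2 ✓; 2 stages ⇒ order 2.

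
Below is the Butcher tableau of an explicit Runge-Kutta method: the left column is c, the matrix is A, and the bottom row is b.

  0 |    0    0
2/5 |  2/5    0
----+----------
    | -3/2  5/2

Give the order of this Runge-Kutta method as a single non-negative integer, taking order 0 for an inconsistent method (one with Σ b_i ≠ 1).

b = (-3/2, 5/2)
c = (0, 2/5)
Σ b_i: (-3/2)·1 + 5/2·1 = 1 ✓
b·c: 5/2·2/5 = 1 ≠ 1/2 ⇒ order 1.

1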